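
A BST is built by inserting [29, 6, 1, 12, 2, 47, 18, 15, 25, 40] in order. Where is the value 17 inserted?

Starting tree (level order): [29, 6, 47, 1, 12, 40, None, None, 2, None, 18, None, None, None, None, 15, 25]
Insertion path: 29 -> 6 -> 12 -> 18 -> 15
Result: insert 17 as right child of 15
Final tree (level order): [29, 6, 47, 1, 12, 40, None, None, 2, None, 18, None, None, None, None, 15, 25, None, 17]


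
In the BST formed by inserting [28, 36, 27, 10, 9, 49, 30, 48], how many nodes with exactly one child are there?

Tree built from: [28, 36, 27, 10, 9, 49, 30, 48]
Tree (level-order array): [28, 27, 36, 10, None, 30, 49, 9, None, None, None, 48]
Rule: These are nodes with exactly 1 non-null child.
Per-node child counts:
  node 28: 2 child(ren)
  node 27: 1 child(ren)
  node 10: 1 child(ren)
  node 9: 0 child(ren)
  node 36: 2 child(ren)
  node 30: 0 child(ren)
  node 49: 1 child(ren)
  node 48: 0 child(ren)
Matching nodes: [27, 10, 49]
Count of nodes with exactly one child: 3


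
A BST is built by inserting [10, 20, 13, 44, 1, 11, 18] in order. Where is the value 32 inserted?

Starting tree (level order): [10, 1, 20, None, None, 13, 44, 11, 18]
Insertion path: 10 -> 20 -> 44
Result: insert 32 as left child of 44
Final tree (level order): [10, 1, 20, None, None, 13, 44, 11, 18, 32]


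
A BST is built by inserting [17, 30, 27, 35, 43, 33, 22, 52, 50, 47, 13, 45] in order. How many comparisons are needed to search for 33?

Search path for 33: 17 -> 30 -> 35 -> 33
Found: True
Comparisons: 4


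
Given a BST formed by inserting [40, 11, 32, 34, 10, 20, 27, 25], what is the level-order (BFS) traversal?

Tree insertion order: [40, 11, 32, 34, 10, 20, 27, 25]
Tree (level-order array): [40, 11, None, 10, 32, None, None, 20, 34, None, 27, None, None, 25]
BFS from the root, enqueuing left then right child of each popped node:
  queue [40] -> pop 40, enqueue [11], visited so far: [40]
  queue [11] -> pop 11, enqueue [10, 32], visited so far: [40, 11]
  queue [10, 32] -> pop 10, enqueue [none], visited so far: [40, 11, 10]
  queue [32] -> pop 32, enqueue [20, 34], visited so far: [40, 11, 10, 32]
  queue [20, 34] -> pop 20, enqueue [27], visited so far: [40, 11, 10, 32, 20]
  queue [34, 27] -> pop 34, enqueue [none], visited so far: [40, 11, 10, 32, 20, 34]
  queue [27] -> pop 27, enqueue [25], visited so far: [40, 11, 10, 32, 20, 34, 27]
  queue [25] -> pop 25, enqueue [none], visited so far: [40, 11, 10, 32, 20, 34, 27, 25]
Result: [40, 11, 10, 32, 20, 34, 27, 25]


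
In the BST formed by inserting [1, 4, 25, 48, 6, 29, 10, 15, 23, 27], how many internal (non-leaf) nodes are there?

Tree built from: [1, 4, 25, 48, 6, 29, 10, 15, 23, 27]
Tree (level-order array): [1, None, 4, None, 25, 6, 48, None, 10, 29, None, None, 15, 27, None, None, 23]
Rule: An internal node has at least one child.
Per-node child counts:
  node 1: 1 child(ren)
  node 4: 1 child(ren)
  node 25: 2 child(ren)
  node 6: 1 child(ren)
  node 10: 1 child(ren)
  node 15: 1 child(ren)
  node 23: 0 child(ren)
  node 48: 1 child(ren)
  node 29: 1 child(ren)
  node 27: 0 child(ren)
Matching nodes: [1, 4, 25, 6, 10, 15, 48, 29]
Count of internal (non-leaf) nodes: 8


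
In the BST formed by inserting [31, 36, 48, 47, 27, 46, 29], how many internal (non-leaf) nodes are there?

Tree built from: [31, 36, 48, 47, 27, 46, 29]
Tree (level-order array): [31, 27, 36, None, 29, None, 48, None, None, 47, None, 46]
Rule: An internal node has at least one child.
Per-node child counts:
  node 31: 2 child(ren)
  node 27: 1 child(ren)
  node 29: 0 child(ren)
  node 36: 1 child(ren)
  node 48: 1 child(ren)
  node 47: 1 child(ren)
  node 46: 0 child(ren)
Matching nodes: [31, 27, 36, 48, 47]
Count of internal (non-leaf) nodes: 5


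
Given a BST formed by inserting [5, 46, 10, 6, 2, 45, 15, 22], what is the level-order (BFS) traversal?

Tree insertion order: [5, 46, 10, 6, 2, 45, 15, 22]
Tree (level-order array): [5, 2, 46, None, None, 10, None, 6, 45, None, None, 15, None, None, 22]
BFS from the root, enqueuing left then right child of each popped node:
  queue [5] -> pop 5, enqueue [2, 46], visited so far: [5]
  queue [2, 46] -> pop 2, enqueue [none], visited so far: [5, 2]
  queue [46] -> pop 46, enqueue [10], visited so far: [5, 2, 46]
  queue [10] -> pop 10, enqueue [6, 45], visited so far: [5, 2, 46, 10]
  queue [6, 45] -> pop 6, enqueue [none], visited so far: [5, 2, 46, 10, 6]
  queue [45] -> pop 45, enqueue [15], visited so far: [5, 2, 46, 10, 6, 45]
  queue [15] -> pop 15, enqueue [22], visited so far: [5, 2, 46, 10, 6, 45, 15]
  queue [22] -> pop 22, enqueue [none], visited so far: [5, 2, 46, 10, 6, 45, 15, 22]
Result: [5, 2, 46, 10, 6, 45, 15, 22]


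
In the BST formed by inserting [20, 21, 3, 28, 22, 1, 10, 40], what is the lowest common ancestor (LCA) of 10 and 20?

Tree insertion order: [20, 21, 3, 28, 22, 1, 10, 40]
Tree (level-order array): [20, 3, 21, 1, 10, None, 28, None, None, None, None, 22, 40]
In a BST, the LCA of p=10, q=20 is the first node v on the
root-to-leaf path with p <= v <= q (go left if both < v, right if both > v).
Walk from root:
  at 20: 10 <= 20 <= 20, this is the LCA
LCA = 20


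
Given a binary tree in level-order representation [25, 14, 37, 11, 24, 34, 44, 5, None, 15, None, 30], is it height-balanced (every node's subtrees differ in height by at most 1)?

Tree (level-order array): [25, 14, 37, 11, 24, 34, 44, 5, None, 15, None, 30]
Definition: a tree is height-balanced if, at every node, |h(left) - h(right)| <= 1 (empty subtree has height -1).
Bottom-up per-node check:
  node 5: h_left=-1, h_right=-1, diff=0 [OK], height=0
  node 11: h_left=0, h_right=-1, diff=1 [OK], height=1
  node 15: h_left=-1, h_right=-1, diff=0 [OK], height=0
  node 24: h_left=0, h_right=-1, diff=1 [OK], height=1
  node 14: h_left=1, h_right=1, diff=0 [OK], height=2
  node 30: h_left=-1, h_right=-1, diff=0 [OK], height=0
  node 34: h_left=0, h_right=-1, diff=1 [OK], height=1
  node 44: h_left=-1, h_right=-1, diff=0 [OK], height=0
  node 37: h_left=1, h_right=0, diff=1 [OK], height=2
  node 25: h_left=2, h_right=2, diff=0 [OK], height=3
All nodes satisfy the balance condition.
Result: Balanced


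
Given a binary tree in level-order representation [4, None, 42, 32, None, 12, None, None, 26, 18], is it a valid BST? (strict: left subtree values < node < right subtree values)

Level-order array: [4, None, 42, 32, None, 12, None, None, 26, 18]
Validate using subtree bounds (lo, hi): at each node, require lo < value < hi,
then recurse left with hi=value and right with lo=value.
Preorder trace (stopping at first violation):
  at node 4 with bounds (-inf, +inf): OK
  at node 42 with bounds (4, +inf): OK
  at node 32 with bounds (4, 42): OK
  at node 12 with bounds (4, 32): OK
  at node 26 with bounds (12, 32): OK
  at node 18 with bounds (12, 26): OK
No violation found at any node.
Result: Valid BST


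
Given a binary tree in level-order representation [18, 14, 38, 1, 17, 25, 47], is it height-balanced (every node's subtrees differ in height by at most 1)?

Tree (level-order array): [18, 14, 38, 1, 17, 25, 47]
Definition: a tree is height-balanced if, at every node, |h(left) - h(right)| <= 1 (empty subtree has height -1).
Bottom-up per-node check:
  node 1: h_left=-1, h_right=-1, diff=0 [OK], height=0
  node 17: h_left=-1, h_right=-1, diff=0 [OK], height=0
  node 14: h_left=0, h_right=0, diff=0 [OK], height=1
  node 25: h_left=-1, h_right=-1, diff=0 [OK], height=0
  node 47: h_left=-1, h_right=-1, diff=0 [OK], height=0
  node 38: h_left=0, h_right=0, diff=0 [OK], height=1
  node 18: h_left=1, h_right=1, diff=0 [OK], height=2
All nodes satisfy the balance condition.
Result: Balanced


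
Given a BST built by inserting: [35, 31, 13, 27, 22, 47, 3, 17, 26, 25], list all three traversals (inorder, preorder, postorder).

Tree insertion order: [35, 31, 13, 27, 22, 47, 3, 17, 26, 25]
Tree (level-order array): [35, 31, 47, 13, None, None, None, 3, 27, None, None, 22, None, 17, 26, None, None, 25]
Inorder (L, root, R): [3, 13, 17, 22, 25, 26, 27, 31, 35, 47]
Preorder (root, L, R): [35, 31, 13, 3, 27, 22, 17, 26, 25, 47]
Postorder (L, R, root): [3, 17, 25, 26, 22, 27, 13, 31, 47, 35]


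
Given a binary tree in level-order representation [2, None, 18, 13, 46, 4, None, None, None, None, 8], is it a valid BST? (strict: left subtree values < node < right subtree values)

Level-order array: [2, None, 18, 13, 46, 4, None, None, None, None, 8]
Validate using subtree bounds (lo, hi): at each node, require lo < value < hi,
then recurse left with hi=value and right with lo=value.
Preorder trace (stopping at first violation):
  at node 2 with bounds (-inf, +inf): OK
  at node 18 with bounds (2, +inf): OK
  at node 13 with bounds (2, 18): OK
  at node 4 with bounds (2, 13): OK
  at node 8 with bounds (4, 13): OK
  at node 46 with bounds (18, +inf): OK
No violation found at any node.
Result: Valid BST


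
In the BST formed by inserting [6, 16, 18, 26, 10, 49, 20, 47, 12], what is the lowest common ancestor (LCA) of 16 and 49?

Tree insertion order: [6, 16, 18, 26, 10, 49, 20, 47, 12]
Tree (level-order array): [6, None, 16, 10, 18, None, 12, None, 26, None, None, 20, 49, None, None, 47]
In a BST, the LCA of p=16, q=49 is the first node v on the
root-to-leaf path with p <= v <= q (go left if both < v, right if both > v).
Walk from root:
  at 6: both 16 and 49 > 6, go right
  at 16: 16 <= 16 <= 49, this is the LCA
LCA = 16


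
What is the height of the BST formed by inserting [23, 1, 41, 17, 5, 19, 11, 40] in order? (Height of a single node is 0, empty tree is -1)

Insertion order: [23, 1, 41, 17, 5, 19, 11, 40]
Tree (level-order array): [23, 1, 41, None, 17, 40, None, 5, 19, None, None, None, 11]
Compute height bottom-up (empty subtree = -1):
  height(11) = 1 + max(-1, -1) = 0
  height(5) = 1 + max(-1, 0) = 1
  height(19) = 1 + max(-1, -1) = 0
  height(17) = 1 + max(1, 0) = 2
  height(1) = 1 + max(-1, 2) = 3
  height(40) = 1 + max(-1, -1) = 0
  height(41) = 1 + max(0, -1) = 1
  height(23) = 1 + max(3, 1) = 4
Height = 4


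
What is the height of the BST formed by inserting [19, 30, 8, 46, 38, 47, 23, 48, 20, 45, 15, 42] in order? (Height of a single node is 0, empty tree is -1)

Insertion order: [19, 30, 8, 46, 38, 47, 23, 48, 20, 45, 15, 42]
Tree (level-order array): [19, 8, 30, None, 15, 23, 46, None, None, 20, None, 38, 47, None, None, None, 45, None, 48, 42]
Compute height bottom-up (empty subtree = -1):
  height(15) = 1 + max(-1, -1) = 0
  height(8) = 1 + max(-1, 0) = 1
  height(20) = 1 + max(-1, -1) = 0
  height(23) = 1 + max(0, -1) = 1
  height(42) = 1 + max(-1, -1) = 0
  height(45) = 1 + max(0, -1) = 1
  height(38) = 1 + max(-1, 1) = 2
  height(48) = 1 + max(-1, -1) = 0
  height(47) = 1 + max(-1, 0) = 1
  height(46) = 1 + max(2, 1) = 3
  height(30) = 1 + max(1, 3) = 4
  height(19) = 1 + max(1, 4) = 5
Height = 5


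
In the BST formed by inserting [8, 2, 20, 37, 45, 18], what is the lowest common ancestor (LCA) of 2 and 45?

Tree insertion order: [8, 2, 20, 37, 45, 18]
Tree (level-order array): [8, 2, 20, None, None, 18, 37, None, None, None, 45]
In a BST, the LCA of p=2, q=45 is the first node v on the
root-to-leaf path with p <= v <= q (go left if both < v, right if both > v).
Walk from root:
  at 8: 2 <= 8 <= 45, this is the LCA
LCA = 8


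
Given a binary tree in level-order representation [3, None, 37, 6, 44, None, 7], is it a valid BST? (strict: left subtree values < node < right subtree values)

Level-order array: [3, None, 37, 6, 44, None, 7]
Validate using subtree bounds (lo, hi): at each node, require lo < value < hi,
then recurse left with hi=value and right with lo=value.
Preorder trace (stopping at first violation):
  at node 3 with bounds (-inf, +inf): OK
  at node 37 with bounds (3, +inf): OK
  at node 6 with bounds (3, 37): OK
  at node 7 with bounds (6, 37): OK
  at node 44 with bounds (37, +inf): OK
No violation found at any node.
Result: Valid BST


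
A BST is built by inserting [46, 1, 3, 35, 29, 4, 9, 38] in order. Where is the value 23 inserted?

Starting tree (level order): [46, 1, None, None, 3, None, 35, 29, 38, 4, None, None, None, None, 9]
Insertion path: 46 -> 1 -> 3 -> 35 -> 29 -> 4 -> 9
Result: insert 23 as right child of 9
Final tree (level order): [46, 1, None, None, 3, None, 35, 29, 38, 4, None, None, None, None, 9, None, 23]


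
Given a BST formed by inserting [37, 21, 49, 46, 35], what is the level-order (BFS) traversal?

Tree insertion order: [37, 21, 49, 46, 35]
Tree (level-order array): [37, 21, 49, None, 35, 46]
BFS from the root, enqueuing left then right child of each popped node:
  queue [37] -> pop 37, enqueue [21, 49], visited so far: [37]
  queue [21, 49] -> pop 21, enqueue [35], visited so far: [37, 21]
  queue [49, 35] -> pop 49, enqueue [46], visited so far: [37, 21, 49]
  queue [35, 46] -> pop 35, enqueue [none], visited so far: [37, 21, 49, 35]
  queue [46] -> pop 46, enqueue [none], visited so far: [37, 21, 49, 35, 46]
Result: [37, 21, 49, 35, 46]


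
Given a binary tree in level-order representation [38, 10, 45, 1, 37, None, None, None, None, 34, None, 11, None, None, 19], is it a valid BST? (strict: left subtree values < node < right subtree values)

Level-order array: [38, 10, 45, 1, 37, None, None, None, None, 34, None, 11, None, None, 19]
Validate using subtree bounds (lo, hi): at each node, require lo < value < hi,
then recurse left with hi=value and right with lo=value.
Preorder trace (stopping at first violation):
  at node 38 with bounds (-inf, +inf): OK
  at node 10 with bounds (-inf, 38): OK
  at node 1 with bounds (-inf, 10): OK
  at node 37 with bounds (10, 38): OK
  at node 34 with bounds (10, 37): OK
  at node 11 with bounds (10, 34): OK
  at node 19 with bounds (11, 34): OK
  at node 45 with bounds (38, +inf): OK
No violation found at any node.
Result: Valid BST


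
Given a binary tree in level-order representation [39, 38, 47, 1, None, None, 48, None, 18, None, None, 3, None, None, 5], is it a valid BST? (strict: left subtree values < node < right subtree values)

Level-order array: [39, 38, 47, 1, None, None, 48, None, 18, None, None, 3, None, None, 5]
Validate using subtree bounds (lo, hi): at each node, require lo < value < hi,
then recurse left with hi=value and right with lo=value.
Preorder trace (stopping at first violation):
  at node 39 with bounds (-inf, +inf): OK
  at node 38 with bounds (-inf, 39): OK
  at node 1 with bounds (-inf, 38): OK
  at node 18 with bounds (1, 38): OK
  at node 3 with bounds (1, 18): OK
  at node 5 with bounds (3, 18): OK
  at node 47 with bounds (39, +inf): OK
  at node 48 with bounds (47, +inf): OK
No violation found at any node.
Result: Valid BST


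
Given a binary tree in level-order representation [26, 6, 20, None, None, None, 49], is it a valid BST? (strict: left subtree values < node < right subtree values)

Level-order array: [26, 6, 20, None, None, None, 49]
Validate using subtree bounds (lo, hi): at each node, require lo < value < hi,
then recurse left with hi=value and right with lo=value.
Preorder trace (stopping at first violation):
  at node 26 with bounds (-inf, +inf): OK
  at node 6 with bounds (-inf, 26): OK
  at node 20 with bounds (26, +inf): VIOLATION
Node 20 violates its bound: not (26 < 20 < +inf).
Result: Not a valid BST


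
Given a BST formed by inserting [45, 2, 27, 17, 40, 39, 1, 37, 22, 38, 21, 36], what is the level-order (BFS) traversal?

Tree insertion order: [45, 2, 27, 17, 40, 39, 1, 37, 22, 38, 21, 36]
Tree (level-order array): [45, 2, None, 1, 27, None, None, 17, 40, None, 22, 39, None, 21, None, 37, None, None, None, 36, 38]
BFS from the root, enqueuing left then right child of each popped node:
  queue [45] -> pop 45, enqueue [2], visited so far: [45]
  queue [2] -> pop 2, enqueue [1, 27], visited so far: [45, 2]
  queue [1, 27] -> pop 1, enqueue [none], visited so far: [45, 2, 1]
  queue [27] -> pop 27, enqueue [17, 40], visited so far: [45, 2, 1, 27]
  queue [17, 40] -> pop 17, enqueue [22], visited so far: [45, 2, 1, 27, 17]
  queue [40, 22] -> pop 40, enqueue [39], visited so far: [45, 2, 1, 27, 17, 40]
  queue [22, 39] -> pop 22, enqueue [21], visited so far: [45, 2, 1, 27, 17, 40, 22]
  queue [39, 21] -> pop 39, enqueue [37], visited so far: [45, 2, 1, 27, 17, 40, 22, 39]
  queue [21, 37] -> pop 21, enqueue [none], visited so far: [45, 2, 1, 27, 17, 40, 22, 39, 21]
  queue [37] -> pop 37, enqueue [36, 38], visited so far: [45, 2, 1, 27, 17, 40, 22, 39, 21, 37]
  queue [36, 38] -> pop 36, enqueue [none], visited so far: [45, 2, 1, 27, 17, 40, 22, 39, 21, 37, 36]
  queue [38] -> pop 38, enqueue [none], visited so far: [45, 2, 1, 27, 17, 40, 22, 39, 21, 37, 36, 38]
Result: [45, 2, 1, 27, 17, 40, 22, 39, 21, 37, 36, 38]


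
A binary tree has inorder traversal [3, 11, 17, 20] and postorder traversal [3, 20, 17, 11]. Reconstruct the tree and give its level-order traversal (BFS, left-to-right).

Inorder:   [3, 11, 17, 20]
Postorder: [3, 20, 17, 11]
Algorithm: postorder visits root last, so walk postorder right-to-left;
each value is the root of the current inorder slice — split it at that
value, recurse on the right subtree first, then the left.
Recursive splits:
  root=11; inorder splits into left=[3], right=[17, 20]
  root=17; inorder splits into left=[], right=[20]
  root=20; inorder splits into left=[], right=[]
  root=3; inorder splits into left=[], right=[]
Reconstructed level-order: [11, 3, 17, 20]


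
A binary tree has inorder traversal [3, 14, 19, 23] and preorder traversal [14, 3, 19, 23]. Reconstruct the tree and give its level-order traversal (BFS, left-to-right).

Inorder:  [3, 14, 19, 23]
Preorder: [14, 3, 19, 23]
Algorithm: preorder visits root first, so consume preorder in order;
for each root, split the current inorder slice at that value into
left-subtree inorder and right-subtree inorder, then recurse.
Recursive splits:
  root=14; inorder splits into left=[3], right=[19, 23]
  root=3; inorder splits into left=[], right=[]
  root=19; inorder splits into left=[], right=[23]
  root=23; inorder splits into left=[], right=[]
Reconstructed level-order: [14, 3, 19, 23]


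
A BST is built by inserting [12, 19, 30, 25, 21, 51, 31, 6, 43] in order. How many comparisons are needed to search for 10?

Search path for 10: 12 -> 6
Found: False
Comparisons: 2


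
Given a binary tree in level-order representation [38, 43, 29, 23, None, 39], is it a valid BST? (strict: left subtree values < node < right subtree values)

Level-order array: [38, 43, 29, 23, None, 39]
Validate using subtree bounds (lo, hi): at each node, require lo < value < hi,
then recurse left with hi=value and right with lo=value.
Preorder trace (stopping at first violation):
  at node 38 with bounds (-inf, +inf): OK
  at node 43 with bounds (-inf, 38): VIOLATION
Node 43 violates its bound: not (-inf < 43 < 38).
Result: Not a valid BST


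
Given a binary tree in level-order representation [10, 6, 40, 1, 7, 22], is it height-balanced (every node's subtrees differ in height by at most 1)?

Tree (level-order array): [10, 6, 40, 1, 7, 22]
Definition: a tree is height-balanced if, at every node, |h(left) - h(right)| <= 1 (empty subtree has height -1).
Bottom-up per-node check:
  node 1: h_left=-1, h_right=-1, diff=0 [OK], height=0
  node 7: h_left=-1, h_right=-1, diff=0 [OK], height=0
  node 6: h_left=0, h_right=0, diff=0 [OK], height=1
  node 22: h_left=-1, h_right=-1, diff=0 [OK], height=0
  node 40: h_left=0, h_right=-1, diff=1 [OK], height=1
  node 10: h_left=1, h_right=1, diff=0 [OK], height=2
All nodes satisfy the balance condition.
Result: Balanced


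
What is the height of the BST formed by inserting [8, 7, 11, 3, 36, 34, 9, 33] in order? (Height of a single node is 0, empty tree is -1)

Insertion order: [8, 7, 11, 3, 36, 34, 9, 33]
Tree (level-order array): [8, 7, 11, 3, None, 9, 36, None, None, None, None, 34, None, 33]
Compute height bottom-up (empty subtree = -1):
  height(3) = 1 + max(-1, -1) = 0
  height(7) = 1 + max(0, -1) = 1
  height(9) = 1 + max(-1, -1) = 0
  height(33) = 1 + max(-1, -1) = 0
  height(34) = 1 + max(0, -1) = 1
  height(36) = 1 + max(1, -1) = 2
  height(11) = 1 + max(0, 2) = 3
  height(8) = 1 + max(1, 3) = 4
Height = 4


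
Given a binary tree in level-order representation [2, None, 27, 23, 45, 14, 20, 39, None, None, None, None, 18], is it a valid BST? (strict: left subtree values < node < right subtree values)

Level-order array: [2, None, 27, 23, 45, 14, 20, 39, None, None, None, None, 18]
Validate using subtree bounds (lo, hi): at each node, require lo < value < hi,
then recurse left with hi=value and right with lo=value.
Preorder trace (stopping at first violation):
  at node 2 with bounds (-inf, +inf): OK
  at node 27 with bounds (2, +inf): OK
  at node 23 with bounds (2, 27): OK
  at node 14 with bounds (2, 23): OK
  at node 20 with bounds (23, 27): VIOLATION
Node 20 violates its bound: not (23 < 20 < 27).
Result: Not a valid BST


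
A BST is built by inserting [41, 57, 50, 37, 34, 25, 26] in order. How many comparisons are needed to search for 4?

Search path for 4: 41 -> 37 -> 34 -> 25
Found: False
Comparisons: 4


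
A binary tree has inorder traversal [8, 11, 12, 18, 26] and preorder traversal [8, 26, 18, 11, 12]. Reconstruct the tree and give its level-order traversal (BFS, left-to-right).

Inorder:  [8, 11, 12, 18, 26]
Preorder: [8, 26, 18, 11, 12]
Algorithm: preorder visits root first, so consume preorder in order;
for each root, split the current inorder slice at that value into
left-subtree inorder and right-subtree inorder, then recurse.
Recursive splits:
  root=8; inorder splits into left=[], right=[11, 12, 18, 26]
  root=26; inorder splits into left=[11, 12, 18], right=[]
  root=18; inorder splits into left=[11, 12], right=[]
  root=11; inorder splits into left=[], right=[12]
  root=12; inorder splits into left=[], right=[]
Reconstructed level-order: [8, 26, 18, 11, 12]


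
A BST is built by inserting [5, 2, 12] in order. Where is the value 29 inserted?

Starting tree (level order): [5, 2, 12]
Insertion path: 5 -> 12
Result: insert 29 as right child of 12
Final tree (level order): [5, 2, 12, None, None, None, 29]


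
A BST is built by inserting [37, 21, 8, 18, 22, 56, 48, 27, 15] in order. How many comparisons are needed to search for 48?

Search path for 48: 37 -> 56 -> 48
Found: True
Comparisons: 3


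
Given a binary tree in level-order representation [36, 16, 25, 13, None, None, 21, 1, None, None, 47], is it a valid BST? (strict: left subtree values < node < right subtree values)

Level-order array: [36, 16, 25, 13, None, None, 21, 1, None, None, 47]
Validate using subtree bounds (lo, hi): at each node, require lo < value < hi,
then recurse left with hi=value and right with lo=value.
Preorder trace (stopping at first violation):
  at node 36 with bounds (-inf, +inf): OK
  at node 16 with bounds (-inf, 36): OK
  at node 13 with bounds (-inf, 16): OK
  at node 1 with bounds (-inf, 13): OK
  at node 25 with bounds (36, +inf): VIOLATION
Node 25 violates its bound: not (36 < 25 < +inf).
Result: Not a valid BST


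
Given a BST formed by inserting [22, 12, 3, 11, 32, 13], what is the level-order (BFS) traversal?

Tree insertion order: [22, 12, 3, 11, 32, 13]
Tree (level-order array): [22, 12, 32, 3, 13, None, None, None, 11]
BFS from the root, enqueuing left then right child of each popped node:
  queue [22] -> pop 22, enqueue [12, 32], visited so far: [22]
  queue [12, 32] -> pop 12, enqueue [3, 13], visited so far: [22, 12]
  queue [32, 3, 13] -> pop 32, enqueue [none], visited so far: [22, 12, 32]
  queue [3, 13] -> pop 3, enqueue [11], visited so far: [22, 12, 32, 3]
  queue [13, 11] -> pop 13, enqueue [none], visited so far: [22, 12, 32, 3, 13]
  queue [11] -> pop 11, enqueue [none], visited so far: [22, 12, 32, 3, 13, 11]
Result: [22, 12, 32, 3, 13, 11]


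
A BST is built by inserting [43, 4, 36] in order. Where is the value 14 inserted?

Starting tree (level order): [43, 4, None, None, 36]
Insertion path: 43 -> 4 -> 36
Result: insert 14 as left child of 36
Final tree (level order): [43, 4, None, None, 36, 14]


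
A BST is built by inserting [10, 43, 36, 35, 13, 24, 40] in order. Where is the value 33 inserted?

Starting tree (level order): [10, None, 43, 36, None, 35, 40, 13, None, None, None, None, 24]
Insertion path: 10 -> 43 -> 36 -> 35 -> 13 -> 24
Result: insert 33 as right child of 24
Final tree (level order): [10, None, 43, 36, None, 35, 40, 13, None, None, None, None, 24, None, 33]


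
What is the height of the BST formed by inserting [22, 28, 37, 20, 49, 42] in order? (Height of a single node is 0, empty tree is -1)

Insertion order: [22, 28, 37, 20, 49, 42]
Tree (level-order array): [22, 20, 28, None, None, None, 37, None, 49, 42]
Compute height bottom-up (empty subtree = -1):
  height(20) = 1 + max(-1, -1) = 0
  height(42) = 1 + max(-1, -1) = 0
  height(49) = 1 + max(0, -1) = 1
  height(37) = 1 + max(-1, 1) = 2
  height(28) = 1 + max(-1, 2) = 3
  height(22) = 1 + max(0, 3) = 4
Height = 4


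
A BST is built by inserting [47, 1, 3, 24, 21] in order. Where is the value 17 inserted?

Starting tree (level order): [47, 1, None, None, 3, None, 24, 21]
Insertion path: 47 -> 1 -> 3 -> 24 -> 21
Result: insert 17 as left child of 21
Final tree (level order): [47, 1, None, None, 3, None, 24, 21, None, 17]


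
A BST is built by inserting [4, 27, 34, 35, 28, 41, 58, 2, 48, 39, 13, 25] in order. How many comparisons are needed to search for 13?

Search path for 13: 4 -> 27 -> 13
Found: True
Comparisons: 3


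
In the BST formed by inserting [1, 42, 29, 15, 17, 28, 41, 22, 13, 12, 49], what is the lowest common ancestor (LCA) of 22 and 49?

Tree insertion order: [1, 42, 29, 15, 17, 28, 41, 22, 13, 12, 49]
Tree (level-order array): [1, None, 42, 29, 49, 15, 41, None, None, 13, 17, None, None, 12, None, None, 28, None, None, 22]
In a BST, the LCA of p=22, q=49 is the first node v on the
root-to-leaf path with p <= v <= q (go left if both < v, right if both > v).
Walk from root:
  at 1: both 22 and 49 > 1, go right
  at 42: 22 <= 42 <= 49, this is the LCA
LCA = 42


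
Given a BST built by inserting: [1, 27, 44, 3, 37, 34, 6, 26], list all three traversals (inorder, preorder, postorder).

Tree insertion order: [1, 27, 44, 3, 37, 34, 6, 26]
Tree (level-order array): [1, None, 27, 3, 44, None, 6, 37, None, None, 26, 34]
Inorder (L, root, R): [1, 3, 6, 26, 27, 34, 37, 44]
Preorder (root, L, R): [1, 27, 3, 6, 26, 44, 37, 34]
Postorder (L, R, root): [26, 6, 3, 34, 37, 44, 27, 1]


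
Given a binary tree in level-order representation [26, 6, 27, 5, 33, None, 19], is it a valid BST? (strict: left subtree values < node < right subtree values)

Level-order array: [26, 6, 27, 5, 33, None, 19]
Validate using subtree bounds (lo, hi): at each node, require lo < value < hi,
then recurse left with hi=value and right with lo=value.
Preorder trace (stopping at first violation):
  at node 26 with bounds (-inf, +inf): OK
  at node 6 with bounds (-inf, 26): OK
  at node 5 with bounds (-inf, 6): OK
  at node 33 with bounds (6, 26): VIOLATION
Node 33 violates its bound: not (6 < 33 < 26).
Result: Not a valid BST


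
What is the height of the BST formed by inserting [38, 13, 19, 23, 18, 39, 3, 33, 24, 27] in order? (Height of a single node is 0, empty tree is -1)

Insertion order: [38, 13, 19, 23, 18, 39, 3, 33, 24, 27]
Tree (level-order array): [38, 13, 39, 3, 19, None, None, None, None, 18, 23, None, None, None, 33, 24, None, None, 27]
Compute height bottom-up (empty subtree = -1):
  height(3) = 1 + max(-1, -1) = 0
  height(18) = 1 + max(-1, -1) = 0
  height(27) = 1 + max(-1, -1) = 0
  height(24) = 1 + max(-1, 0) = 1
  height(33) = 1 + max(1, -1) = 2
  height(23) = 1 + max(-1, 2) = 3
  height(19) = 1 + max(0, 3) = 4
  height(13) = 1 + max(0, 4) = 5
  height(39) = 1 + max(-1, -1) = 0
  height(38) = 1 + max(5, 0) = 6
Height = 6


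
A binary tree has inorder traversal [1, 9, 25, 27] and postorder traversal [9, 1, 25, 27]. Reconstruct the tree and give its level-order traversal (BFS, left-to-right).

Inorder:   [1, 9, 25, 27]
Postorder: [9, 1, 25, 27]
Algorithm: postorder visits root last, so walk postorder right-to-left;
each value is the root of the current inorder slice — split it at that
value, recurse on the right subtree first, then the left.
Recursive splits:
  root=27; inorder splits into left=[1, 9, 25], right=[]
  root=25; inorder splits into left=[1, 9], right=[]
  root=1; inorder splits into left=[], right=[9]
  root=9; inorder splits into left=[], right=[]
Reconstructed level-order: [27, 25, 1, 9]


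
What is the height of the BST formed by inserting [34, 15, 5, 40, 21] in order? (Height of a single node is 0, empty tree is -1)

Insertion order: [34, 15, 5, 40, 21]
Tree (level-order array): [34, 15, 40, 5, 21]
Compute height bottom-up (empty subtree = -1):
  height(5) = 1 + max(-1, -1) = 0
  height(21) = 1 + max(-1, -1) = 0
  height(15) = 1 + max(0, 0) = 1
  height(40) = 1 + max(-1, -1) = 0
  height(34) = 1 + max(1, 0) = 2
Height = 2


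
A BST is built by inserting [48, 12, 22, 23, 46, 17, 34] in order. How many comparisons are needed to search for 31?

Search path for 31: 48 -> 12 -> 22 -> 23 -> 46 -> 34
Found: False
Comparisons: 6


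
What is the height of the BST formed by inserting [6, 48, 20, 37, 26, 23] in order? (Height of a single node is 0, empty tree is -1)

Insertion order: [6, 48, 20, 37, 26, 23]
Tree (level-order array): [6, None, 48, 20, None, None, 37, 26, None, 23]
Compute height bottom-up (empty subtree = -1):
  height(23) = 1 + max(-1, -1) = 0
  height(26) = 1 + max(0, -1) = 1
  height(37) = 1 + max(1, -1) = 2
  height(20) = 1 + max(-1, 2) = 3
  height(48) = 1 + max(3, -1) = 4
  height(6) = 1 + max(-1, 4) = 5
Height = 5


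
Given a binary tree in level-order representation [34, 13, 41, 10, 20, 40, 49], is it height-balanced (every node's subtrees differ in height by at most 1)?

Tree (level-order array): [34, 13, 41, 10, 20, 40, 49]
Definition: a tree is height-balanced if, at every node, |h(left) - h(right)| <= 1 (empty subtree has height -1).
Bottom-up per-node check:
  node 10: h_left=-1, h_right=-1, diff=0 [OK], height=0
  node 20: h_left=-1, h_right=-1, diff=0 [OK], height=0
  node 13: h_left=0, h_right=0, diff=0 [OK], height=1
  node 40: h_left=-1, h_right=-1, diff=0 [OK], height=0
  node 49: h_left=-1, h_right=-1, diff=0 [OK], height=0
  node 41: h_left=0, h_right=0, diff=0 [OK], height=1
  node 34: h_left=1, h_right=1, diff=0 [OK], height=2
All nodes satisfy the balance condition.
Result: Balanced


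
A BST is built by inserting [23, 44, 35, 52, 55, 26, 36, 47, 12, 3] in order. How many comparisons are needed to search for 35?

Search path for 35: 23 -> 44 -> 35
Found: True
Comparisons: 3


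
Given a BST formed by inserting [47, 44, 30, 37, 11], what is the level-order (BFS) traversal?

Tree insertion order: [47, 44, 30, 37, 11]
Tree (level-order array): [47, 44, None, 30, None, 11, 37]
BFS from the root, enqueuing left then right child of each popped node:
  queue [47] -> pop 47, enqueue [44], visited so far: [47]
  queue [44] -> pop 44, enqueue [30], visited so far: [47, 44]
  queue [30] -> pop 30, enqueue [11, 37], visited so far: [47, 44, 30]
  queue [11, 37] -> pop 11, enqueue [none], visited so far: [47, 44, 30, 11]
  queue [37] -> pop 37, enqueue [none], visited so far: [47, 44, 30, 11, 37]
Result: [47, 44, 30, 11, 37]


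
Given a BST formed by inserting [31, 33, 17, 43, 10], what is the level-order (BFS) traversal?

Tree insertion order: [31, 33, 17, 43, 10]
Tree (level-order array): [31, 17, 33, 10, None, None, 43]
BFS from the root, enqueuing left then right child of each popped node:
  queue [31] -> pop 31, enqueue [17, 33], visited so far: [31]
  queue [17, 33] -> pop 17, enqueue [10], visited so far: [31, 17]
  queue [33, 10] -> pop 33, enqueue [43], visited so far: [31, 17, 33]
  queue [10, 43] -> pop 10, enqueue [none], visited so far: [31, 17, 33, 10]
  queue [43] -> pop 43, enqueue [none], visited so far: [31, 17, 33, 10, 43]
Result: [31, 17, 33, 10, 43]


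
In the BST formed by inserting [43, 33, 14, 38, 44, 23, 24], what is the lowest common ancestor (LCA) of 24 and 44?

Tree insertion order: [43, 33, 14, 38, 44, 23, 24]
Tree (level-order array): [43, 33, 44, 14, 38, None, None, None, 23, None, None, None, 24]
In a BST, the LCA of p=24, q=44 is the first node v on the
root-to-leaf path with p <= v <= q (go left if both < v, right if both > v).
Walk from root:
  at 43: 24 <= 43 <= 44, this is the LCA
LCA = 43


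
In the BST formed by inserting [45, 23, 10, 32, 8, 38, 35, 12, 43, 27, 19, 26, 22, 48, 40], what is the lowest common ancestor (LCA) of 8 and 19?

Tree insertion order: [45, 23, 10, 32, 8, 38, 35, 12, 43, 27, 19, 26, 22, 48, 40]
Tree (level-order array): [45, 23, 48, 10, 32, None, None, 8, 12, 27, 38, None, None, None, 19, 26, None, 35, 43, None, 22, None, None, None, None, 40]
In a BST, the LCA of p=8, q=19 is the first node v on the
root-to-leaf path with p <= v <= q (go left if both < v, right if both > v).
Walk from root:
  at 45: both 8 and 19 < 45, go left
  at 23: both 8 and 19 < 23, go left
  at 10: 8 <= 10 <= 19, this is the LCA
LCA = 10


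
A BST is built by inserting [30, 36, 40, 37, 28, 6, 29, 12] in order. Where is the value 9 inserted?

Starting tree (level order): [30, 28, 36, 6, 29, None, 40, None, 12, None, None, 37]
Insertion path: 30 -> 28 -> 6 -> 12
Result: insert 9 as left child of 12
Final tree (level order): [30, 28, 36, 6, 29, None, 40, None, 12, None, None, 37, None, 9]


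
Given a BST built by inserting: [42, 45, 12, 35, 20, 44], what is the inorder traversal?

Tree insertion order: [42, 45, 12, 35, 20, 44]
Tree (level-order array): [42, 12, 45, None, 35, 44, None, 20]
Inorder traversal: [12, 20, 35, 42, 44, 45]


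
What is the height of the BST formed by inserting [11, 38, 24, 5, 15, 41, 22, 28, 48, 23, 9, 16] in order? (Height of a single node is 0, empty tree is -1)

Insertion order: [11, 38, 24, 5, 15, 41, 22, 28, 48, 23, 9, 16]
Tree (level-order array): [11, 5, 38, None, 9, 24, 41, None, None, 15, 28, None, 48, None, 22, None, None, None, None, 16, 23]
Compute height bottom-up (empty subtree = -1):
  height(9) = 1 + max(-1, -1) = 0
  height(5) = 1 + max(-1, 0) = 1
  height(16) = 1 + max(-1, -1) = 0
  height(23) = 1 + max(-1, -1) = 0
  height(22) = 1 + max(0, 0) = 1
  height(15) = 1 + max(-1, 1) = 2
  height(28) = 1 + max(-1, -1) = 0
  height(24) = 1 + max(2, 0) = 3
  height(48) = 1 + max(-1, -1) = 0
  height(41) = 1 + max(-1, 0) = 1
  height(38) = 1 + max(3, 1) = 4
  height(11) = 1 + max(1, 4) = 5
Height = 5


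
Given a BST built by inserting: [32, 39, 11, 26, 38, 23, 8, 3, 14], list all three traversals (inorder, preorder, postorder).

Tree insertion order: [32, 39, 11, 26, 38, 23, 8, 3, 14]
Tree (level-order array): [32, 11, 39, 8, 26, 38, None, 3, None, 23, None, None, None, None, None, 14]
Inorder (L, root, R): [3, 8, 11, 14, 23, 26, 32, 38, 39]
Preorder (root, L, R): [32, 11, 8, 3, 26, 23, 14, 39, 38]
Postorder (L, R, root): [3, 8, 14, 23, 26, 11, 38, 39, 32]


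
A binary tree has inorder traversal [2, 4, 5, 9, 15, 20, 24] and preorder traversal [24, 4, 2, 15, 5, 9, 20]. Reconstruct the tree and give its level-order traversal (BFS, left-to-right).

Inorder:  [2, 4, 5, 9, 15, 20, 24]
Preorder: [24, 4, 2, 15, 5, 9, 20]
Algorithm: preorder visits root first, so consume preorder in order;
for each root, split the current inorder slice at that value into
left-subtree inorder and right-subtree inorder, then recurse.
Recursive splits:
  root=24; inorder splits into left=[2, 4, 5, 9, 15, 20], right=[]
  root=4; inorder splits into left=[2], right=[5, 9, 15, 20]
  root=2; inorder splits into left=[], right=[]
  root=15; inorder splits into left=[5, 9], right=[20]
  root=5; inorder splits into left=[], right=[9]
  root=9; inorder splits into left=[], right=[]
  root=20; inorder splits into left=[], right=[]
Reconstructed level-order: [24, 4, 2, 15, 5, 20, 9]


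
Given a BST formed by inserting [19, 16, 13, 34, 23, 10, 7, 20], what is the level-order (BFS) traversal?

Tree insertion order: [19, 16, 13, 34, 23, 10, 7, 20]
Tree (level-order array): [19, 16, 34, 13, None, 23, None, 10, None, 20, None, 7]
BFS from the root, enqueuing left then right child of each popped node:
  queue [19] -> pop 19, enqueue [16, 34], visited so far: [19]
  queue [16, 34] -> pop 16, enqueue [13], visited so far: [19, 16]
  queue [34, 13] -> pop 34, enqueue [23], visited so far: [19, 16, 34]
  queue [13, 23] -> pop 13, enqueue [10], visited so far: [19, 16, 34, 13]
  queue [23, 10] -> pop 23, enqueue [20], visited so far: [19, 16, 34, 13, 23]
  queue [10, 20] -> pop 10, enqueue [7], visited so far: [19, 16, 34, 13, 23, 10]
  queue [20, 7] -> pop 20, enqueue [none], visited so far: [19, 16, 34, 13, 23, 10, 20]
  queue [7] -> pop 7, enqueue [none], visited so far: [19, 16, 34, 13, 23, 10, 20, 7]
Result: [19, 16, 34, 13, 23, 10, 20, 7]


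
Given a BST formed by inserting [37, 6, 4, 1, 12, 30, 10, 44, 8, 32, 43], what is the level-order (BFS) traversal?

Tree insertion order: [37, 6, 4, 1, 12, 30, 10, 44, 8, 32, 43]
Tree (level-order array): [37, 6, 44, 4, 12, 43, None, 1, None, 10, 30, None, None, None, None, 8, None, None, 32]
BFS from the root, enqueuing left then right child of each popped node:
  queue [37] -> pop 37, enqueue [6, 44], visited so far: [37]
  queue [6, 44] -> pop 6, enqueue [4, 12], visited so far: [37, 6]
  queue [44, 4, 12] -> pop 44, enqueue [43], visited so far: [37, 6, 44]
  queue [4, 12, 43] -> pop 4, enqueue [1], visited so far: [37, 6, 44, 4]
  queue [12, 43, 1] -> pop 12, enqueue [10, 30], visited so far: [37, 6, 44, 4, 12]
  queue [43, 1, 10, 30] -> pop 43, enqueue [none], visited so far: [37, 6, 44, 4, 12, 43]
  queue [1, 10, 30] -> pop 1, enqueue [none], visited so far: [37, 6, 44, 4, 12, 43, 1]
  queue [10, 30] -> pop 10, enqueue [8], visited so far: [37, 6, 44, 4, 12, 43, 1, 10]
  queue [30, 8] -> pop 30, enqueue [32], visited so far: [37, 6, 44, 4, 12, 43, 1, 10, 30]
  queue [8, 32] -> pop 8, enqueue [none], visited so far: [37, 6, 44, 4, 12, 43, 1, 10, 30, 8]
  queue [32] -> pop 32, enqueue [none], visited so far: [37, 6, 44, 4, 12, 43, 1, 10, 30, 8, 32]
Result: [37, 6, 44, 4, 12, 43, 1, 10, 30, 8, 32]


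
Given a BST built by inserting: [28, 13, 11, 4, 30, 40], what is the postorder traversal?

Tree insertion order: [28, 13, 11, 4, 30, 40]
Tree (level-order array): [28, 13, 30, 11, None, None, 40, 4]
Postorder traversal: [4, 11, 13, 40, 30, 28]


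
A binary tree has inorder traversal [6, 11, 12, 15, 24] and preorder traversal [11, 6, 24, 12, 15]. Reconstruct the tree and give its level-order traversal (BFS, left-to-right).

Inorder:  [6, 11, 12, 15, 24]
Preorder: [11, 6, 24, 12, 15]
Algorithm: preorder visits root first, so consume preorder in order;
for each root, split the current inorder slice at that value into
left-subtree inorder and right-subtree inorder, then recurse.
Recursive splits:
  root=11; inorder splits into left=[6], right=[12, 15, 24]
  root=6; inorder splits into left=[], right=[]
  root=24; inorder splits into left=[12, 15], right=[]
  root=12; inorder splits into left=[], right=[15]
  root=15; inorder splits into left=[], right=[]
Reconstructed level-order: [11, 6, 24, 12, 15]


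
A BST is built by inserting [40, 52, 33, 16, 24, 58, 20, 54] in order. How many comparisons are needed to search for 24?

Search path for 24: 40 -> 33 -> 16 -> 24
Found: True
Comparisons: 4


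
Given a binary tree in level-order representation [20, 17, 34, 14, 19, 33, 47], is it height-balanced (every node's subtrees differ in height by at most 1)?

Tree (level-order array): [20, 17, 34, 14, 19, 33, 47]
Definition: a tree is height-balanced if, at every node, |h(left) - h(right)| <= 1 (empty subtree has height -1).
Bottom-up per-node check:
  node 14: h_left=-1, h_right=-1, diff=0 [OK], height=0
  node 19: h_left=-1, h_right=-1, diff=0 [OK], height=0
  node 17: h_left=0, h_right=0, diff=0 [OK], height=1
  node 33: h_left=-1, h_right=-1, diff=0 [OK], height=0
  node 47: h_left=-1, h_right=-1, diff=0 [OK], height=0
  node 34: h_left=0, h_right=0, diff=0 [OK], height=1
  node 20: h_left=1, h_right=1, diff=0 [OK], height=2
All nodes satisfy the balance condition.
Result: Balanced
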